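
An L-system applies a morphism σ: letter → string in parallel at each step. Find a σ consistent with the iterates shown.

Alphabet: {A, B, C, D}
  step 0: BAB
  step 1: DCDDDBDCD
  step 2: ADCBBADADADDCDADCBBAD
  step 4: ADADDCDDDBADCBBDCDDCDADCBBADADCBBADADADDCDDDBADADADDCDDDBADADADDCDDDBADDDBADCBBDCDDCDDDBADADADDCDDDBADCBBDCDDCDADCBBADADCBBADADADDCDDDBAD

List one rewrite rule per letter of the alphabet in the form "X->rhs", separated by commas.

  step 1 ⇒ step 2: DCDDDBDCD ⇒ AD·CBB·AD·AD·AD·DCD·AD·CBB·AD
    B ↦ DCD
    C ↦ CBB
    D ↦ AD
  step 0 ⇒ step 1: BAB ⇒ DCD·DDB·DCD
    A ↦ DDB

A->DDB, B->DCD, C->CBB, D->AD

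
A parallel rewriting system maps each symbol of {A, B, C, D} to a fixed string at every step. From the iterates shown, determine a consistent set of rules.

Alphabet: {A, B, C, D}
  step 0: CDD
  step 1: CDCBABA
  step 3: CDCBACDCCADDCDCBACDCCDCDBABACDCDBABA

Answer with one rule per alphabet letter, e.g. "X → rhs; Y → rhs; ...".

A->D, B->CAD, C->CDC, D->BA

  step 0 ⇒ step 1: CDD ⇒ CDC·BA·BA
    C ↦ CDC
    D ↦ BA
    A ↦ D  (constrained at step 1)
    B ↦ CAD  (constrained at step 1)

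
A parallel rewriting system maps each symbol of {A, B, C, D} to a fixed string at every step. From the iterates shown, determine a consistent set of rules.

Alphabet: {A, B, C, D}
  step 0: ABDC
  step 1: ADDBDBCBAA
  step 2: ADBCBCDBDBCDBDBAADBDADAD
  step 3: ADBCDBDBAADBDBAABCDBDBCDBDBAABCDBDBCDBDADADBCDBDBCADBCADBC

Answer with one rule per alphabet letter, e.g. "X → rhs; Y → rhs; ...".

A->AD, B->DBD, C->BAA, D->BC

  step 2 ⇒ step 3: ADBCBCDBDBCDBDBAADBDADAD ⇒ AD·BC·DBD·BAA·DBD·BAA·BC·DBD·BC·DBD·BAA·BC·DBD·BC·DBD·AD·AD·BC·DBD·BC·AD·BC·AD·BC
    A ↦ AD
    B ↦ DBD
    C ↦ BAA
    D ↦ BC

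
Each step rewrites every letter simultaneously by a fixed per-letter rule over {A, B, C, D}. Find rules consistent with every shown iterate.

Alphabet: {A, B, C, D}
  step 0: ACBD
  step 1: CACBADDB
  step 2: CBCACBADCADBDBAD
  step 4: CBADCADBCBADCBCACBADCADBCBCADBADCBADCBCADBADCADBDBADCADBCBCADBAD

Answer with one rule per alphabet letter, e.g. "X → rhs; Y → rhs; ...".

  step 1 ⇒ step 2: CACBADDB ⇒ CB·CA·CB·AD·CA·DB·DB·AD
    A ↦ CA
    B ↦ AD
    C ↦ CB
    D ↦ DB

A->CA, B->AD, C->CB, D->DB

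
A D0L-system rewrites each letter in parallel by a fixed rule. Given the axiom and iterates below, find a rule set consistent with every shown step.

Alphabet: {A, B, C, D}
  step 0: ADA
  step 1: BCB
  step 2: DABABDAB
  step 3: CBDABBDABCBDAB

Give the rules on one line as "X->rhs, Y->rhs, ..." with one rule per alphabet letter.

A->B, B->DAB, C->AB, D->C

  step 2 ⇒ step 3: DABABDAB ⇒ C·B·DAB·B·DAB·C·B·DAB
    A ↦ B
    B ↦ DAB
    D ↦ C
  step 1 ⇒ step 2: BCB ⇒ DAB·AB·DAB
    C ↦ AB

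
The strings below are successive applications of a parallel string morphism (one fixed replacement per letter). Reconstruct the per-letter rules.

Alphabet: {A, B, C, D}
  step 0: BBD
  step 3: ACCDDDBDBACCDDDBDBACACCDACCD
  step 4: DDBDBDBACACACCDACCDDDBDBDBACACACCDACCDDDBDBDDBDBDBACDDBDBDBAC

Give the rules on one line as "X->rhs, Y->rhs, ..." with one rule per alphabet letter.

A->DDB, B->CD, C->DB, D->AC

  step 3 ⇒ step 4: ACCDDDBDBACCDDDBDBACACCDACCD ⇒ DDB·DB·DB·AC·AC·AC·CD·AC·CD·DDB·DB·DB·AC·AC·AC·CD·AC·CD·DDB·DB·DDB·DB·DB·AC·DDB·DB·DB·AC
    A ↦ DDB
    B ↦ CD
    C ↦ DB
    D ↦ AC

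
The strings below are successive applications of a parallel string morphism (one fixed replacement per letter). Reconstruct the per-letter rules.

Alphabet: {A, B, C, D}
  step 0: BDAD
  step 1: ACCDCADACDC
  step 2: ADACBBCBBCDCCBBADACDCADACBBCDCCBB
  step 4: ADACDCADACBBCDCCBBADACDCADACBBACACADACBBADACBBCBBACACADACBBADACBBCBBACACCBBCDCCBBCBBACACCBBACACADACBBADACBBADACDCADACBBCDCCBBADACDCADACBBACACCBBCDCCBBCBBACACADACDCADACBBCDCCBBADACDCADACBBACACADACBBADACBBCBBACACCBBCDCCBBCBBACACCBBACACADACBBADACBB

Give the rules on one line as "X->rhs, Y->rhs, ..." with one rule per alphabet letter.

A->ADA, B->AC, C->CBB, D->CDC

  step 1 ⇒ step 2: ACCDCADACDC ⇒ ADA·CBB·CBB·CDC·CBB·ADA·CDC·ADA·CBB·CDC·CBB
    A ↦ ADA
    C ↦ CBB
    D ↦ CDC
  step 0 ⇒ step 1: BDAD ⇒ AC·CDC·ADA·CDC
    B ↦ AC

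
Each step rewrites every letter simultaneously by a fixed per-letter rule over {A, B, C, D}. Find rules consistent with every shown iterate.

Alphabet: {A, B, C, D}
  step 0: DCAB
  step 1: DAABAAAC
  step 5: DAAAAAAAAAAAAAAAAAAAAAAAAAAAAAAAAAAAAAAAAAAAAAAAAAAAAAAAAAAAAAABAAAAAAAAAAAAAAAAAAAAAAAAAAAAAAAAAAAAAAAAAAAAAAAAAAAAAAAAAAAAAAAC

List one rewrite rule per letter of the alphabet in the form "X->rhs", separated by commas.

A->AA, B->AC, C->AB, D->DA

  step 0 ⇒ step 1: DCAB ⇒ DA·AB·AA·AC
    A ↦ AA
    B ↦ AC
    C ↦ AB
    D ↦ DA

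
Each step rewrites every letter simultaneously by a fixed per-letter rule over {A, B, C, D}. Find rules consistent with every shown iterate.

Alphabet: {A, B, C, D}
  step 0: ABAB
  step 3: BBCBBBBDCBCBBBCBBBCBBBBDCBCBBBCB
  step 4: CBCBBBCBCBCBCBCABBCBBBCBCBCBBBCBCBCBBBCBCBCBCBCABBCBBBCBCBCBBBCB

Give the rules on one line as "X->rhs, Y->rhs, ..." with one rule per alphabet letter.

  step 3 ⇒ step 4: BBCBBBBDCBCBBBCBBBCBBBBDCBCBBBCB ⇒ CB·CB·BB·CB·CB·CB·CB·CA·BB·CB·BB·CB·CB·CB·BB·CB·CB·CB·BB·CB·CB·CB·CB·CA·BB·CB·BB·CB·CB·CB·BB·CB
    B ↦ CB
    C ↦ BB
    D ↦ CA
    A ↦ BD  (constrained at step 0)

A->BD, B->CB, C->BB, D->CA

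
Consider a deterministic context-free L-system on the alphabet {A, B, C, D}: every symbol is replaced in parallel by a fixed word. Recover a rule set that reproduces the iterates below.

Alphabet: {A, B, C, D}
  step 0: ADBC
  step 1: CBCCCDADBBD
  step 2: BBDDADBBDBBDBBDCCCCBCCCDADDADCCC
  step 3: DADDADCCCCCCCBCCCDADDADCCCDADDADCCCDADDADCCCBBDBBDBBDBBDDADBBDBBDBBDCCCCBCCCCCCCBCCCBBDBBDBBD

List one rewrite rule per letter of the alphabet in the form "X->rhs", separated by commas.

A->CB, B->DAD, C->BBD, D->CCC

  step 2 ⇒ step 3: BBDDADBBDBBDBBDCCCCBCCCDADDADCCC ⇒ DAD·DAD·CCC·CCC·CB·CCC·DAD·DAD·CCC·DAD·DAD·CCC·DAD·DAD·CCC·BBD·BBD·BBD·BBD·DAD·BBD·BBD·BBD·CCC·CB·CCC·CCC·CB·CCC·BBD·BBD·BBD
    A ↦ CB
    B ↦ DAD
    C ↦ BBD
    D ↦ CCC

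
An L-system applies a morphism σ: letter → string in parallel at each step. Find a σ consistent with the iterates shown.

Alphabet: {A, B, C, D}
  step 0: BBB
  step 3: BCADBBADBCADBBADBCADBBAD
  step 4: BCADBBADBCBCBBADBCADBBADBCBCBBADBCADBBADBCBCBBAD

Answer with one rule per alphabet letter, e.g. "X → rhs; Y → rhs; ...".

A->BB, B->BC, C->AD, D->AD

  step 3 ⇒ step 4: BCADBBADBCADBBADBCADBBAD ⇒ BC·AD·BB·AD·BC·BC·BB·AD·BC·AD·BB·AD·BC·BC·BB·AD·BC·AD·BB·AD·BC·BC·BB·AD
    A ↦ BB
    B ↦ BC
    C ↦ AD
    D ↦ AD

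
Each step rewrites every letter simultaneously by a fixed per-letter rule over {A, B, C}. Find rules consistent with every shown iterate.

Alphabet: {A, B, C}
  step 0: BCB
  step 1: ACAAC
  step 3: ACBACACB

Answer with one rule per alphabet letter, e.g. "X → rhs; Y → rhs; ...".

  step 0 ⇒ step 1: BCB ⇒ AC·A·AC
    B ↦ AC
    C ↦ A
    A ↦ B  (constrained at step 1)

A->B, B->AC, C->A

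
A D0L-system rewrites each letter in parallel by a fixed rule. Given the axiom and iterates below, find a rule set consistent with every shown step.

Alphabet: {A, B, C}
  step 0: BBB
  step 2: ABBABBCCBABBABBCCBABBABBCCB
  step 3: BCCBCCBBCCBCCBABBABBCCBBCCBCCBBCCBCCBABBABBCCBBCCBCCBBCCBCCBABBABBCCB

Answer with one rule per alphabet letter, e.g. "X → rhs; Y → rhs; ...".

  step 2 ⇒ step 3: ABBABBCCBABBABBCCBABBABBCCB ⇒ B·CCB·CCB·B·CCB·CCB·ABB·ABB·CCB·B·CCB·CCB·B·CCB·CCB·ABB·ABB·CCB·B·CCB·CCB·B·CCB·CCB·ABB·ABB·CCB
    A ↦ B
    B ↦ CCB
    C ↦ ABB

A->B, B->CCB, C->ABB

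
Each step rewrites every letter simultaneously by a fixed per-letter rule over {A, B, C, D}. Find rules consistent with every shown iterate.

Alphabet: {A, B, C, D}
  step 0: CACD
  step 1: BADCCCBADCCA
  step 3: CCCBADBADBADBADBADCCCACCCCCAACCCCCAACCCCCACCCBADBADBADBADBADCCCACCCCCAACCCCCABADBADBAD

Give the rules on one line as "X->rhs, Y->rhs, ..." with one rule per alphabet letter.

  step 0 ⇒ step 1: CACD ⇒ BAD·CCC·BAD·CCA
    A ↦ CCC
    C ↦ BAD
    D ↦ CCA
    B ↦ A  (constrained at step 1)

A->CCC, B->A, C->BAD, D->CCA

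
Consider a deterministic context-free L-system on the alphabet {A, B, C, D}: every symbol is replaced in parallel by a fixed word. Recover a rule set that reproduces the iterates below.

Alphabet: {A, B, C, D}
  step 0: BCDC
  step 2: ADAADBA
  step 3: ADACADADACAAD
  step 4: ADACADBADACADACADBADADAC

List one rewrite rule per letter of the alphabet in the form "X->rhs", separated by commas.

  step 3 ⇒ step 4: ADACADADACAAD ⇒ AD·AC·AD·B·AD·AC·AD·AC·AD·B·AD·AD·AC
    A ↦ AD
    C ↦ B
    D ↦ AC
  step 2 ⇒ step 3: ADAADBA ⇒ AD·AC·AD·AD·AC·A·AD
    B ↦ A

A->AD, B->A, C->B, D->AC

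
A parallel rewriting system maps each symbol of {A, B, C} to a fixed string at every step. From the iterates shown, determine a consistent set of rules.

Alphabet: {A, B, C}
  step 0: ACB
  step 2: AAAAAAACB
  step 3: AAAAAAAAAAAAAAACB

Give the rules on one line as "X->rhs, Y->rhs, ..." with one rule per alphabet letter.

  step 2 ⇒ step 3: AAAAAAACB ⇒ AA·AA·AA·AA·AA·AA·AA·A·CB
    A ↦ AA
    B ↦ CB
    C ↦ A

A->AA, B->CB, C->A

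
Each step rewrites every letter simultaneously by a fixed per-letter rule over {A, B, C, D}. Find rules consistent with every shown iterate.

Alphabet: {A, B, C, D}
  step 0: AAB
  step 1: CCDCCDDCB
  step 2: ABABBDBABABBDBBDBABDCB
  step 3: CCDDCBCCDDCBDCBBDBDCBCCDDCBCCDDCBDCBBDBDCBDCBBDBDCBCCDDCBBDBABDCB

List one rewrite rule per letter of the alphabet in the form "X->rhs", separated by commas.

  step 2 ⇒ step 3: ABABBDBABABBDBBDBABDCB ⇒ CCD·DCB·CCD·DCB·DCB·BDB·DCB·CCD·DCB·CCD·DCB·DCB·BDB·DCB·DCB·BDB·DCB·CCD·DCB·BDB·AB·DCB
    A ↦ CCD
    B ↦ DCB
    C ↦ AB
    D ↦ BDB

A->CCD, B->DCB, C->AB, D->BDB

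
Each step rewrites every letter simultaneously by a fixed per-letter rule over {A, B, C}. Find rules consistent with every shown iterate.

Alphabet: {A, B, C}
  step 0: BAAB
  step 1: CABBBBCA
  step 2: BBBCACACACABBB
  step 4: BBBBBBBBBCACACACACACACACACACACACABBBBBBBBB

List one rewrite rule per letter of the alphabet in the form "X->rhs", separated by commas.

  step 1 ⇒ step 2: CABBBBCA ⇒ B·BB·CA·CA·CA·CA·B·BB
    A ↦ BB
    B ↦ CA
    C ↦ B

A->BB, B->CA, C->B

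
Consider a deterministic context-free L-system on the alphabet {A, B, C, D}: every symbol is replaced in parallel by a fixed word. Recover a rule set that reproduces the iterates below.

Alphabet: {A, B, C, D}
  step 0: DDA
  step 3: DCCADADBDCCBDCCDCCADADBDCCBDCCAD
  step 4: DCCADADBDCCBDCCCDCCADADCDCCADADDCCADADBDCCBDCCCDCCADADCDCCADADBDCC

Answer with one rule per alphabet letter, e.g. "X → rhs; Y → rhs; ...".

A->B, B->C, C->AD, D->DCC

  step 3 ⇒ step 4: DCCADADBDCCBDCCDCCADADBDCCBDCCAD ⇒ DCC·AD·AD·B·DCC·B·DCC·C·DCC·AD·AD·C·DCC·AD·AD·DCC·AD·AD·B·DCC·B·DCC·C·DCC·AD·AD·C·DCC·AD·AD·B·DCC
    A ↦ B
    B ↦ C
    C ↦ AD
    D ↦ DCC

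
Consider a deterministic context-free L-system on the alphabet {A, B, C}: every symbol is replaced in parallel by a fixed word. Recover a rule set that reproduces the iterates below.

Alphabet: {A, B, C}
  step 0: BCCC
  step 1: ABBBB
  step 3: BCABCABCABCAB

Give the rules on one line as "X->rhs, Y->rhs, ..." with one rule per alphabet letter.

A->C, B->AB, C->B

  step 0 ⇒ step 1: BCCC ⇒ AB·B·B·B
    B ↦ AB
    C ↦ B
    A ↦ C  (constrained at step 1)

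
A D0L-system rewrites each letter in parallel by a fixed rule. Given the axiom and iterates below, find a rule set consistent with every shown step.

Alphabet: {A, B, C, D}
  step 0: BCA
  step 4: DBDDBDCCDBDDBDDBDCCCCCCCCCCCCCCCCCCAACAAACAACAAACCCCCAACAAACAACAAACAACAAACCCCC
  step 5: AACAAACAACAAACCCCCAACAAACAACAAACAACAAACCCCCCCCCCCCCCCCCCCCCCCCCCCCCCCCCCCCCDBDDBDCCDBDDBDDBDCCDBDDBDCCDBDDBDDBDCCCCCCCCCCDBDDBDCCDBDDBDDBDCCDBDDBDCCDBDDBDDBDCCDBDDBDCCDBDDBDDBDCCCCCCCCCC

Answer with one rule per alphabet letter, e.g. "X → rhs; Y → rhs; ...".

A->DBD, B->A, C->CC, D->AAC

  step 4 ⇒ step 5: DBDDBDCCDBDDBDDBDCCCCCCCCCCCCCCCCCCAACAAACAACAAACCCCCAACAAACAACAAACAACAAACCCCC ⇒ AAC·A·AAC·AAC·A·AAC·CC·CC·AAC·A·AAC·AAC·A·AAC·AAC·A·AAC·CC·CC·CC·CC·CC·CC·CC·CC·CC·CC·CC·CC·CC·CC·CC·CC·CC·CC·DBD·DBD·CC·DBD·DBD·DBD·CC·DBD·DBD·CC·DBD·DBD·DBD·CC·CC·CC·CC·CC·DBD·DBD·CC·DBD·DBD·DBD·CC·DBD·DBD·CC·DBD·DBD·DBD·CC·DBD·DBD·CC·DBD·DBD·DBD·CC·CC·CC·CC·CC
    A ↦ DBD
    B ↦ A
    C ↦ CC
    D ↦ AAC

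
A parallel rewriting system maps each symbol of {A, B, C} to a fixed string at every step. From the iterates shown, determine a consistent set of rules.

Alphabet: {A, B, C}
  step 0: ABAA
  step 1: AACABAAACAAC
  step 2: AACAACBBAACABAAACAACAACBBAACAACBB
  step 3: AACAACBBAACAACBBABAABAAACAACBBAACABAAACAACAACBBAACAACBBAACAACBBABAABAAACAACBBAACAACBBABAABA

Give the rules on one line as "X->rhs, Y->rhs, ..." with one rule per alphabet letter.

  step 2 ⇒ step 3: AACAACBBAACABAAACAACAACBBAACAACBB ⇒ AAC·AAC·BB·AAC·AAC·BB·ABA·ABA·AAC·AAC·BB·AAC·ABA·AAC·AAC·AAC·BB·AAC·AAC·BB·AAC·AAC·BB·ABA·ABA·AAC·AAC·BB·AAC·AAC·BB·ABA·ABA
    A ↦ AAC
    B ↦ ABA
    C ↦ BB

A->AAC, B->ABA, C->BB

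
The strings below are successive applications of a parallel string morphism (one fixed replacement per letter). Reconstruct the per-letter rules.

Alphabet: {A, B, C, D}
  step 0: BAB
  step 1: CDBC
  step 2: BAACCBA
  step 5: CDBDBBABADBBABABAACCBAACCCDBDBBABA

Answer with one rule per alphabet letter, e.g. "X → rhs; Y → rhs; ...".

  step 1 ⇒ step 2: CDBC ⇒ BA·AC·C·BA
    B ↦ C
    C ↦ BA
    D ↦ AC
  step 0 ⇒ step 1: BAB ⇒ C·DB·C
    A ↦ DB

A->DB, B->C, C->BA, D->AC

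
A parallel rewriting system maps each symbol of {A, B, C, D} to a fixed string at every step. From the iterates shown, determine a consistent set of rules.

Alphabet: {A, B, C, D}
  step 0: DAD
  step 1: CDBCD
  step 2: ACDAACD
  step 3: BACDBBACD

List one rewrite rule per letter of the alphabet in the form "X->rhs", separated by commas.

  step 2 ⇒ step 3: ACDAACD ⇒ B·A·CD·B·B·A·CD
    A ↦ B
    C ↦ A
    D ↦ CD
  step 1 ⇒ step 2: CDBCD ⇒ A·CD·A·A·CD
    B ↦ A

A->B, B->A, C->A, D->CD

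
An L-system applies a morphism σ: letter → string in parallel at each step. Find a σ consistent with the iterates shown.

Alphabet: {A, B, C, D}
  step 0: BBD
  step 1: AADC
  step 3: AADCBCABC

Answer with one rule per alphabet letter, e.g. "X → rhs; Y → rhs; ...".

  step 0 ⇒ step 1: BBD ⇒ A·A·DC
    B ↦ A
    D ↦ DC
    A ↦ B  (constrained at step 1)
    C ↦ BC  (constrained at step 1)

A->B, B->A, C->BC, D->DC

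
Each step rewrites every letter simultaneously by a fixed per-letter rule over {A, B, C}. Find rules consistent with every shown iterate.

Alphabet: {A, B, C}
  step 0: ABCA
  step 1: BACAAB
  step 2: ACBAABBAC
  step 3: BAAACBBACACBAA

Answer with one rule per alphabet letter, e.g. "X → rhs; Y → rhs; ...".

  step 2 ⇒ step 3: ACBAABBAC ⇒ B·AA·AC·B·B·AC·AC·B·AA
    A ↦ B
    B ↦ AC
    C ↦ AA

A->B, B->AC, C->AA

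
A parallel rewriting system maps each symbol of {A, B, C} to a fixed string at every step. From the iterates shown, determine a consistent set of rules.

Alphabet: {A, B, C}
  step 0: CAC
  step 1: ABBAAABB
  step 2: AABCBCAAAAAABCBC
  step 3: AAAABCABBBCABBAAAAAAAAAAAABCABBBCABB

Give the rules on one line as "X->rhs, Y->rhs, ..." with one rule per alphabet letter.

A->AA, B->BC, C->ABB

  step 2 ⇒ step 3: AABCBCAAAAAABCBC ⇒ AA·AA·BC·ABB·BC·ABB·AA·AA·AA·AA·AA·AA·BC·ABB·BC·ABB
    A ↦ AA
    B ↦ BC
    C ↦ ABB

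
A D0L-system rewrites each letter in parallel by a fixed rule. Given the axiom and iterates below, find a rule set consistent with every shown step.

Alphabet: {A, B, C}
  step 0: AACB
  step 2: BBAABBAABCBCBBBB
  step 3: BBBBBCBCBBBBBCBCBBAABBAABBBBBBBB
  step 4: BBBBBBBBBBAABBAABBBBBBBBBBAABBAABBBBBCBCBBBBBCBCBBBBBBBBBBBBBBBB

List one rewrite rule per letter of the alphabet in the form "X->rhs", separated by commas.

A->BC, B->BB, C->AA

  step 3 ⇒ step 4: BBBBBCBCBBBBBCBCBBAABBAABBBBBBBB ⇒ BB·BB·BB·BB·BB·AA·BB·AA·BB·BB·BB·BB·BB·AA·BB·AA·BB·BB·BC·BC·BB·BB·BC·BC·BB·BB·BB·BB·BB·BB·BB·BB
    A ↦ BC
    B ↦ BB
    C ↦ AA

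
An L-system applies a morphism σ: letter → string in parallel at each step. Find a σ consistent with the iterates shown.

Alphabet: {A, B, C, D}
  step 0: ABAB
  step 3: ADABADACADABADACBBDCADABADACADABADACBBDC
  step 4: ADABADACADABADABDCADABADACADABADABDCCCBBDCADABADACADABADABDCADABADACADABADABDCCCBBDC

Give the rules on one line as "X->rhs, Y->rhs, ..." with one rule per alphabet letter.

  step 3 ⇒ step 4: ADABADACADABADACBBDCADABADACADABADACBBDC ⇒ ADA·B·ADA·C·ADA·B·ADA·BDC·ADA·B·ADA·C·ADA·B·ADA·BDC·C·C·B·BDC·ADA·B·ADA·C·ADA·B·ADA·BDC·ADA·B·ADA·C·ADA·B·ADA·BDC·C·C·B·BDC
    A ↦ ADA
    B ↦ C
    C ↦ BDC
    D ↦ B

A->ADA, B->C, C->BDC, D->B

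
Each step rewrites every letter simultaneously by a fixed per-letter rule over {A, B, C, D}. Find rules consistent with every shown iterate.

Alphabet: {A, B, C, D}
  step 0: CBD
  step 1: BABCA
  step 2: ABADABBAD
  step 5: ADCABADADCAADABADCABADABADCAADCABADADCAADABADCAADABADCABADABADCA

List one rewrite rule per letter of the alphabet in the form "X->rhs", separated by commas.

A->AD, B->AB, C->B, D->CA

  step 1 ⇒ step 2: BABCA ⇒ AB·AD·AB·B·AD
    A ↦ AD
    B ↦ AB
    C ↦ B
  step 0 ⇒ step 1: CBD ⇒ B·AB·CA
    D ↦ CA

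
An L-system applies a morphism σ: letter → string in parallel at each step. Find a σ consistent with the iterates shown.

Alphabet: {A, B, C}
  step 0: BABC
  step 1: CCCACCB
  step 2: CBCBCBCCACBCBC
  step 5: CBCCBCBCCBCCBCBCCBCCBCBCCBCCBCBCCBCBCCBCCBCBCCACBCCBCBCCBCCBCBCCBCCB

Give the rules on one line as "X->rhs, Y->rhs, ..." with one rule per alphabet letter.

A->CCA, B->C, C->CB

  step 1 ⇒ step 2: CCCACCB ⇒ CB·CB·CB·CCA·CB·CB·C
    A ↦ CCA
    B ↦ C
    C ↦ CB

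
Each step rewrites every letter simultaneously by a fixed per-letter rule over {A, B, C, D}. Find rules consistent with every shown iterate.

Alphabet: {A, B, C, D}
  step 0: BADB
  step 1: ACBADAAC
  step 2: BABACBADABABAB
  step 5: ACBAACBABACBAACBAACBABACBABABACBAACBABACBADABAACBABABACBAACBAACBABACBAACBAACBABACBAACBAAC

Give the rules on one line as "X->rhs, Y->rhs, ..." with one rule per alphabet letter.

  step 1 ⇒ step 2: ACBADAAC ⇒ BA·B·AC·BA·DA·BA·BA·B
    A ↦ BA
    B ↦ AC
    C ↦ B
    D ↦ DA

A->BA, B->AC, C->B, D->DA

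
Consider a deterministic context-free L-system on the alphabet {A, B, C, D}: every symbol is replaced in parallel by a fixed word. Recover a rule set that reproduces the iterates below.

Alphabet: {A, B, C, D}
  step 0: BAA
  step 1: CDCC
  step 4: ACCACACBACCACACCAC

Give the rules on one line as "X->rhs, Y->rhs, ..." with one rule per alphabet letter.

  step 0 ⇒ step 1: BAA ⇒ CD·C·C
    A ↦ C
    B ↦ CD
    C ↦ AC  (constrained at step 1)
    D ↦ B  (constrained at step 1)

A->C, B->CD, C->AC, D->B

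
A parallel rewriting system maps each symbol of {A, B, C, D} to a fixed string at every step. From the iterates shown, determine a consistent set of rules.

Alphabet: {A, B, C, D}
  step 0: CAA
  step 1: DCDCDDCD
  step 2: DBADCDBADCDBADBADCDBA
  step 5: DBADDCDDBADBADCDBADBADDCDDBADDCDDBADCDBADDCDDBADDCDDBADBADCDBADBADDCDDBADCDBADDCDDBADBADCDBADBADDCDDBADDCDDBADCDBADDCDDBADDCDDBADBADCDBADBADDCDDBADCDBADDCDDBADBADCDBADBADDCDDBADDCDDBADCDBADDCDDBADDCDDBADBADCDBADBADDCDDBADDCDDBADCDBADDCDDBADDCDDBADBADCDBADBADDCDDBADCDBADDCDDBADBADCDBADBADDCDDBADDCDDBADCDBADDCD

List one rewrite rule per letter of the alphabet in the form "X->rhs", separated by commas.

  step 1 ⇒ step 2: DCDCDDCD ⇒ DBA·DC·DBA·DC·DBA·DBA·DC·DBA
    C ↦ DC
    D ↦ DBA
  step 0 ⇒ step 1: CAA ⇒ DC·DCD·DCD
    A ↦ DCD
    B ↦ D  (constrained at step 2)

A->DCD, B->D, C->DC, D->DBA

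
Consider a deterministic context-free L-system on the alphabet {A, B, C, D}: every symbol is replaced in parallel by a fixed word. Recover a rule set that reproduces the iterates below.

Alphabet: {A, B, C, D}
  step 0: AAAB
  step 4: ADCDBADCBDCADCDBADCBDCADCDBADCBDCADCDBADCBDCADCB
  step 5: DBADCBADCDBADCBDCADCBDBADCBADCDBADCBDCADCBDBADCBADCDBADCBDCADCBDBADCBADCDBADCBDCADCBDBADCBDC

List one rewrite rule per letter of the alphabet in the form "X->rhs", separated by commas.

A->DB, B->DC, C->DCB, D->A

  step 4 ⇒ step 5: ADCDBADCBDCADCDBADCBDCADCDBADCBDCADCDBADCBDCADCB ⇒ DB·A·DCB·A·DC·DB·A·DCB·DC·A·DCB·DB·A·DCB·A·DC·DB·A·DCB·DC·A·DCB·DB·A·DCB·A·DC·DB·A·DCB·DC·A·DCB·DB·A·DCB·A·DC·DB·A·DCB·DC·A·DCB·DB·A·DCB·DC
    A ↦ DB
    B ↦ DC
    C ↦ DCB
    D ↦ A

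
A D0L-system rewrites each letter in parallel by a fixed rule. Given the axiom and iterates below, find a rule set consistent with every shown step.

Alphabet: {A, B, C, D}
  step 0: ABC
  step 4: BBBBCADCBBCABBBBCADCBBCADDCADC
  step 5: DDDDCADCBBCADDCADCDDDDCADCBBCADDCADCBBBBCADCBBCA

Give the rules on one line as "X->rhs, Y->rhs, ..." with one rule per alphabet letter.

  step 4 ⇒ step 5: BBBBCADCBBCABBBBCADCBBCADDCADC ⇒ D·D·D·D·CA·DC·BB·CA·D·D·CA·DC·D·D·D·D·CA·DC·BB·CA·D·D·CA·DC·BB·BB·CA·DC·BB·CA
    A ↦ DC
    B ↦ D
    C ↦ CA
    D ↦ BB

A->DC, B->D, C->CA, D->BB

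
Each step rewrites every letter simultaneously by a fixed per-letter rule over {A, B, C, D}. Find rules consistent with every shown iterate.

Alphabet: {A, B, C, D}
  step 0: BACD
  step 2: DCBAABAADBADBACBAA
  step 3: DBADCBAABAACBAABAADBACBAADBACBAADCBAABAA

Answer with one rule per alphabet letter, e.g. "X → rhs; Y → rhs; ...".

  step 2 ⇒ step 3: DCBAABAADBADBACBAA ⇒ DBA·D·C·BAA·BAA·C·BAA·BAA·DBA·C·BAA·DBA·C·BAA·D·C·BAA·BAA
    A ↦ BAA
    B ↦ C
    C ↦ D
    D ↦ DBA

A->BAA, B->C, C->D, D->DBA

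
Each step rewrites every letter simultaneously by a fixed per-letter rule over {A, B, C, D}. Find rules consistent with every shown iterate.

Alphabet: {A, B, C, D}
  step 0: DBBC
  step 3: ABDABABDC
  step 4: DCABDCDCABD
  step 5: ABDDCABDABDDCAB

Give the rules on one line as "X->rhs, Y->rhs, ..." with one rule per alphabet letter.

  step 4 ⇒ step 5: DCABDCDCABD ⇒ AB·D·D·C·AB·D·AB·D·D·C·AB
    A ↦ D
    B ↦ C
    C ↦ D
    D ↦ AB

A->D, B->C, C->D, D->AB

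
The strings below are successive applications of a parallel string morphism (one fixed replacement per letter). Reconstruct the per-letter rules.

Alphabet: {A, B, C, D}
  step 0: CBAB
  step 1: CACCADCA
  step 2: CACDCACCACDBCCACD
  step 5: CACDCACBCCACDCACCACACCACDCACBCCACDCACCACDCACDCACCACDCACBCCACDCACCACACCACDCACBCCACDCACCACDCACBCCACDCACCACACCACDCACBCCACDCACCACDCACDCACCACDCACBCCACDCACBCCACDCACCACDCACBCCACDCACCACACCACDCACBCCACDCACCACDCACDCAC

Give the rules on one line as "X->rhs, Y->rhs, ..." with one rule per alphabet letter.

  step 1 ⇒ step 2: CACCADCA ⇒ CAC·D·CAC·CAC·D·BC·CAC·D
    A ↦ D
    C ↦ CAC
    D ↦ BC
  step 0 ⇒ step 1: CBAB ⇒ CAC·CA·D·CA
    B ↦ CA

A->D, B->CA, C->CAC, D->BC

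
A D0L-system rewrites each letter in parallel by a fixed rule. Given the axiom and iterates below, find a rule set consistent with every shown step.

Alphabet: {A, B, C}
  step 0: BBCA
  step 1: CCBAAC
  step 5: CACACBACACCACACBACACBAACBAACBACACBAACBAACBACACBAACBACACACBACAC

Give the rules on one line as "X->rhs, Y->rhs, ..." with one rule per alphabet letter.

  step 0 ⇒ step 1: BBCA ⇒ C·C·BA·AC
    A ↦ AC
    B ↦ C
    C ↦ BA

A->AC, B->C, C->BA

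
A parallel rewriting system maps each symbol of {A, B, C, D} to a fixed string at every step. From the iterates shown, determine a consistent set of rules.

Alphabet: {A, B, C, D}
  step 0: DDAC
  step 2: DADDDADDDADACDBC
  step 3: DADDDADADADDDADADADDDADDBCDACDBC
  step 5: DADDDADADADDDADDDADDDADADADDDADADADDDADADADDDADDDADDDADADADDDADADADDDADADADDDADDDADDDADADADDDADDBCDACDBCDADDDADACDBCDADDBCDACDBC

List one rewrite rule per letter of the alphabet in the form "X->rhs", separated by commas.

A->DD, B->CD, C->BC, D->DA

  step 2 ⇒ step 3: DADDDADDDADACDBC ⇒ DA·DD·DA·DA·DA·DD·DA·DA·DA·DD·DA·DD·BC·DA·CD·BC
    A ↦ DD
    B ↦ CD
    C ↦ BC
    D ↦ DA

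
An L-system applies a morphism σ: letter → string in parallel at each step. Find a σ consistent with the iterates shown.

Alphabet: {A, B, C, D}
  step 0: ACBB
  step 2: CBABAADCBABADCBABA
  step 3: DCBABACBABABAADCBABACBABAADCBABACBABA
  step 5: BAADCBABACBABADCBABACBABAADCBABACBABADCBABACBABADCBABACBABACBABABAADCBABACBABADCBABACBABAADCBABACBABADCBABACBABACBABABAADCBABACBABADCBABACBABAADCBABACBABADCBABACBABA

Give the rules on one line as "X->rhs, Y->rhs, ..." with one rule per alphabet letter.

  step 2 ⇒ step 3: CBABAADCBABADCBABA ⇒ D·CBA·BA·CBA·BA·BA·A·D·CBA·BA·CBA·BA·A·D·CBA·BA·CBA·BA
    A ↦ BA
    B ↦ CBA
    C ↦ D
    D ↦ A

A->BA, B->CBA, C->D, D->A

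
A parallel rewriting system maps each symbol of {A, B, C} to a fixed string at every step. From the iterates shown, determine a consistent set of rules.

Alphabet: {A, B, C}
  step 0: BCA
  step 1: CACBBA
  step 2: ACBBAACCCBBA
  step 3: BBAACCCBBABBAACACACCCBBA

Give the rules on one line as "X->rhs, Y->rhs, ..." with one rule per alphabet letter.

A->BBA, B->C, C->AC

  step 2 ⇒ step 3: ACBBAACCCBBA ⇒ BBA·AC·C·C·BBA·BBA·AC·AC·AC·C·C·BBA
    A ↦ BBA
    B ↦ C
    C ↦ AC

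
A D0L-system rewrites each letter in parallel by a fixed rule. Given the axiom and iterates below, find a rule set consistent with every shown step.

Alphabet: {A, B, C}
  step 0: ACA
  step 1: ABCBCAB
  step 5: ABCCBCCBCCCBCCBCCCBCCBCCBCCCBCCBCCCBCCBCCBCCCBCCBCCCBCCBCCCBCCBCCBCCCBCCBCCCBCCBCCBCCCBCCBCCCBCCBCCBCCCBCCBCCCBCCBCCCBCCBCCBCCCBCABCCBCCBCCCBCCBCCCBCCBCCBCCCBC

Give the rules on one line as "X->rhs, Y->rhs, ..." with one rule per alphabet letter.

  step 0 ⇒ step 1: ACA ⇒ AB·CBC·AB
    A ↦ AB
    C ↦ CBC
    B ↦ C  (constrained at step 1)

A->AB, B->C, C->CBC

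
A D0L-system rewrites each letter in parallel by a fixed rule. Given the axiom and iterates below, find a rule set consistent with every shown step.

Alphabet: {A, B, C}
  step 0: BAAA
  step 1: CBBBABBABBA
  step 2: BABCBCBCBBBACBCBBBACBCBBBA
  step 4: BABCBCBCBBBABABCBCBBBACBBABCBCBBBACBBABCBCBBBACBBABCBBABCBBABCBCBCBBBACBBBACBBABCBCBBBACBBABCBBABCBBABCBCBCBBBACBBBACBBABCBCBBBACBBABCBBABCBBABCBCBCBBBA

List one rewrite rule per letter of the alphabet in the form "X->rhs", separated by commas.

  step 1 ⇒ step 2: CBBBABBABBA ⇒ BAB·CB·CB·CB·BBA·CB·CB·BBA·CB·CB·BBA
    A ↦ BBA
    B ↦ CB
    C ↦ BAB

A->BBA, B->CB, C->BAB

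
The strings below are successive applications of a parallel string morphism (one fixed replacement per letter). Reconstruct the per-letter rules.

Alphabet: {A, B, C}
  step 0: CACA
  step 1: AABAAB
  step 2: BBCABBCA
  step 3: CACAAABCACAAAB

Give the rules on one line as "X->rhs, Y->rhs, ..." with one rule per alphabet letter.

A->B, B->CA, C->AA

  step 2 ⇒ step 3: BBCABBCA ⇒ CA·CA·AA·B·CA·CA·AA·B
    A ↦ B
    B ↦ CA
    C ↦ AA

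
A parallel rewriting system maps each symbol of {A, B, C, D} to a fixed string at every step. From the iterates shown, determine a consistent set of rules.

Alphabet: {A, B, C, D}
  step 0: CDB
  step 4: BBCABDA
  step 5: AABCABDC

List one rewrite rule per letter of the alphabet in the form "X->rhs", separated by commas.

  step 4 ⇒ step 5: BBCABDA ⇒ A·A·B·C·A·BD·C
    A ↦ C
    B ↦ A
    C ↦ B
    D ↦ BD

A->C, B->A, C->B, D->BD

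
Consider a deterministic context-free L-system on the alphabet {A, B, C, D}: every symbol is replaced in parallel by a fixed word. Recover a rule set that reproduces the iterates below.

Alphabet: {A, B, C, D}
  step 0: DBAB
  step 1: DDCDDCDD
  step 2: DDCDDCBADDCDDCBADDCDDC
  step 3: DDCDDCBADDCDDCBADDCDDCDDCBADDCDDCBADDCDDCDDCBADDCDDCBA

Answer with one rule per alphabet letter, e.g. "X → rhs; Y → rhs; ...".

  step 2 ⇒ step 3: DDCDDCBADDCDDCBADDCDDC ⇒ DDC·DDC·BA·DDC·DDC·BA·DD·C·DDC·DDC·BA·DDC·DDC·BA·DD·C·DDC·DDC·BA·DDC·DDC·BA
    A ↦ C
    B ↦ DD
    C ↦ BA
    D ↦ DDC

A->C, B->DD, C->BA, D->DDC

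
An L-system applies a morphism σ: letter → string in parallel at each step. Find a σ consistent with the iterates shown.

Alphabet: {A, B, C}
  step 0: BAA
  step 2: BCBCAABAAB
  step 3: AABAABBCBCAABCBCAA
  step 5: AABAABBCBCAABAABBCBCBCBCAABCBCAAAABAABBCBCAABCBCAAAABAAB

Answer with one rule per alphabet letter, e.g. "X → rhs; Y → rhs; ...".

A->BC, B->AA, C->B

  step 2 ⇒ step 3: BCBCAABAAB ⇒ AA·B·AA·B·BC·BC·AA·BC·BC·AA
    A ↦ BC
    B ↦ AA
    C ↦ B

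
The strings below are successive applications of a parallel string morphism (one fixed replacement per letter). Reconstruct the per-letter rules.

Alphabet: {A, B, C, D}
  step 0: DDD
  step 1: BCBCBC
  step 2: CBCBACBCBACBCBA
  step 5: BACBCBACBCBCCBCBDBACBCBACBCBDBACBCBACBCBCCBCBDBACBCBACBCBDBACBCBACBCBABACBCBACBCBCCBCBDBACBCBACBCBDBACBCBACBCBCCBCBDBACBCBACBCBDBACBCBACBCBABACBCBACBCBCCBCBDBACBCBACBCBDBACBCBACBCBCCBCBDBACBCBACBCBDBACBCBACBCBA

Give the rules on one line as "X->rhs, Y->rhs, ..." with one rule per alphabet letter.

  step 1 ⇒ step 2: BCBCBC ⇒ CBC·BA·CBC·BA·CBC·BA
    B ↦ CBC
    C ↦ BA
    A ↦ BD  (constrained at step 2)
  step 0 ⇒ step 1: DDD ⇒ BC·BC·BC
    D ↦ BC

A->BD, B->CBC, C->BA, D->BC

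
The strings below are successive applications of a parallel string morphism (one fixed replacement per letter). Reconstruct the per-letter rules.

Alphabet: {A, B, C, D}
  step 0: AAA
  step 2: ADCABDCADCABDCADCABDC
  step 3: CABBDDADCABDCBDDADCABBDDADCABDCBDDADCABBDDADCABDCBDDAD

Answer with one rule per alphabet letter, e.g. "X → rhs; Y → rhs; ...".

  step 2 ⇒ step 3: ADCABDCADCABDCADCABDC ⇒ CAB·BDD·AD·CAB·DC·BDD·AD·CAB·BDD·AD·CAB·DC·BDD·AD·CAB·BDD·AD·CAB·DC·BDD·AD
    A ↦ CAB
    B ↦ DC
    C ↦ AD
    D ↦ BDD

A->CAB, B->DC, C->AD, D->BDD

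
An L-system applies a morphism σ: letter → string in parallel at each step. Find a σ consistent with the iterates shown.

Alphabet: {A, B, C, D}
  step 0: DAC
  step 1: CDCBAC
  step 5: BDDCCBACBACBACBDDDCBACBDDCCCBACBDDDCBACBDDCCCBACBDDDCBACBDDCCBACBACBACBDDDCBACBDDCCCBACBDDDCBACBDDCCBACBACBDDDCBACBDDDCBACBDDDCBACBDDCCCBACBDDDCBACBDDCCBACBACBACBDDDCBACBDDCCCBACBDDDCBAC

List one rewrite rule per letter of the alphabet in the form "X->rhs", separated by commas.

A->DC, B->BDD, C->BAC, D->C

  step 0 ⇒ step 1: DAC ⇒ C·DC·BAC
    A ↦ DC
    C ↦ BAC
    D ↦ C
    B ↦ BDD  (constrained at step 1)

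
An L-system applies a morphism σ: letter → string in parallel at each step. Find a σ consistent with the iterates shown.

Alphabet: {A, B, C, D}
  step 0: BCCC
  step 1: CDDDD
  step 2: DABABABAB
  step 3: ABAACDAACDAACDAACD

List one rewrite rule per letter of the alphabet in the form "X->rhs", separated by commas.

  step 2 ⇒ step 3: DABABABAB ⇒ AB·AA·CD·AA·CD·AA·CD·AA·CD
    A ↦ AA
    B ↦ CD
    D ↦ AB
  step 0 ⇒ step 1: BCCC ⇒ CD·D·D·D
    C ↦ D

A->AA, B->CD, C->D, D->AB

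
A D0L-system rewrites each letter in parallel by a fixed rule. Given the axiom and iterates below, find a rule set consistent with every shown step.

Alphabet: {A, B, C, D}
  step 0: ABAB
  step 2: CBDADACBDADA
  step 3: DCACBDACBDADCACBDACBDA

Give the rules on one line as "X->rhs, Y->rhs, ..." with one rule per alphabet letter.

A->DA, B->A, C->DC, D->CB

  step 2 ⇒ step 3: CBDADACBDADA ⇒ DC·A·CB·DA·CB·DA·DC·A·CB·DA·CB·DA
    A ↦ DA
    B ↦ A
    C ↦ DC
    D ↦ CB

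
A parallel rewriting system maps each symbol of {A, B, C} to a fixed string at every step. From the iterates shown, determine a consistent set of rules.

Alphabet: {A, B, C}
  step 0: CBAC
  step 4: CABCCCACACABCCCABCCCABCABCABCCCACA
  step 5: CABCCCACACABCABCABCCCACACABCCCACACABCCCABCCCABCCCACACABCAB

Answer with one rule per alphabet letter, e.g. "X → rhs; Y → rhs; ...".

  step 4 ⇒ step 5: CABCCCACACABCCCABCCCABCABCABCCCACA ⇒ CA·B·CC·CA·CA·CA·B·CA·B·CA·B·CC·CA·CA·CA·B·CC·CA·CA·CA·B·CC·CA·B·CC·CA·B·CC·CA·CA·CA·B·CA·B
    A ↦ B
    B ↦ CC
    C ↦ CA

A->B, B->CC, C->CA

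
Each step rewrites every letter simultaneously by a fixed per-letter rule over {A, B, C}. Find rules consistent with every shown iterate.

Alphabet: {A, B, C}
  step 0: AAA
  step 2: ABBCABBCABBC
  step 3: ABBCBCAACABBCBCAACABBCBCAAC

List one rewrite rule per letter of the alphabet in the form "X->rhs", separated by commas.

A->AB, B->BC, C->AAC

  step 2 ⇒ step 3: ABBCABBCABBC ⇒ AB·BC·BC·AAC·AB·BC·BC·AAC·AB·BC·BC·AAC
    A ↦ AB
    B ↦ BC
    C ↦ AAC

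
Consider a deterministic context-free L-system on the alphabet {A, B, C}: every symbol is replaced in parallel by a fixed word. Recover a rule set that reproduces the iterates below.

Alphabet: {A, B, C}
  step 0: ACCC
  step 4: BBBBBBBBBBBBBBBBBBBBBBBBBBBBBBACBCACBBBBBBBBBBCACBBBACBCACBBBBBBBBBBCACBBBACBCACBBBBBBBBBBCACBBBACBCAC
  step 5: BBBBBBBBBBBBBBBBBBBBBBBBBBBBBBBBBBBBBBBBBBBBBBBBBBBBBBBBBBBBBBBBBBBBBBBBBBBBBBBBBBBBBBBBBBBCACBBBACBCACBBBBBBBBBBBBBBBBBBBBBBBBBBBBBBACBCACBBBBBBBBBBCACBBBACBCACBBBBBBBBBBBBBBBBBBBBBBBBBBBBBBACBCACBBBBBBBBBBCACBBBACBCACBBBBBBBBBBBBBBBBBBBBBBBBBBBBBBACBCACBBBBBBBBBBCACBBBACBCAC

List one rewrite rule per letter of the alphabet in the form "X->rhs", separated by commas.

  step 4 ⇒ step 5: BBBBBBBBBBBBBBBBBBBBBBBBBBBBBBACBCACBBBBBBBBBBCACBBBACBCACBBBBBBBBBBCACBBBACBCACBBBBBBBBBBCACBBBACBCAC ⇒ BBB·BBB·BBB·BBB·BBB·BBB·BBB·BBB·BBB·BBB·BBB·BBB·BBB·BBB·BBB·BBB·BBB·BBB·BBB·BBB·BBB·BBB·BBB·BBB·BBB·BBB·BBB·BBB·BBB·BBB·BC·AC·BBB·AC·BC·AC·BBB·BBB·BBB·BBB·BBB·BBB·BBB·BBB·BBB·BBB·AC·BC·AC·BBB·BBB·BBB·BC·AC·BBB·AC·BC·AC·BBB·BBB·BBB·BBB·BBB·BBB·BBB·BBB·BBB·BBB·AC·BC·AC·BBB·BBB·BBB·BC·AC·BBB·AC·BC·AC·BBB·BBB·BBB·BBB·BBB·BBB·BBB·BBB·BBB·BBB·AC·BC·AC·BBB·BBB·BBB·BC·AC·BBB·AC·BC·AC
    A ↦ BC
    B ↦ BBB
    C ↦ AC

A->BC, B->BBB, C->AC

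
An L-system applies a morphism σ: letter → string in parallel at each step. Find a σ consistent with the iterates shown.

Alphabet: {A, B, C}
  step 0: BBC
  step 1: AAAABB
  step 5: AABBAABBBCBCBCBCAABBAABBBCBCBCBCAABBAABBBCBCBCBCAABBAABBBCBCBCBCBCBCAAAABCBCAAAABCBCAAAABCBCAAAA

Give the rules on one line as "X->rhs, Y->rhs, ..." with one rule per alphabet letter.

  step 0 ⇒ step 1: BBC ⇒ AA·AA·BB
    B ↦ AA
    C ↦ BB
    A ↦ BC  (constrained at step 1)

A->BC, B->AA, C->BB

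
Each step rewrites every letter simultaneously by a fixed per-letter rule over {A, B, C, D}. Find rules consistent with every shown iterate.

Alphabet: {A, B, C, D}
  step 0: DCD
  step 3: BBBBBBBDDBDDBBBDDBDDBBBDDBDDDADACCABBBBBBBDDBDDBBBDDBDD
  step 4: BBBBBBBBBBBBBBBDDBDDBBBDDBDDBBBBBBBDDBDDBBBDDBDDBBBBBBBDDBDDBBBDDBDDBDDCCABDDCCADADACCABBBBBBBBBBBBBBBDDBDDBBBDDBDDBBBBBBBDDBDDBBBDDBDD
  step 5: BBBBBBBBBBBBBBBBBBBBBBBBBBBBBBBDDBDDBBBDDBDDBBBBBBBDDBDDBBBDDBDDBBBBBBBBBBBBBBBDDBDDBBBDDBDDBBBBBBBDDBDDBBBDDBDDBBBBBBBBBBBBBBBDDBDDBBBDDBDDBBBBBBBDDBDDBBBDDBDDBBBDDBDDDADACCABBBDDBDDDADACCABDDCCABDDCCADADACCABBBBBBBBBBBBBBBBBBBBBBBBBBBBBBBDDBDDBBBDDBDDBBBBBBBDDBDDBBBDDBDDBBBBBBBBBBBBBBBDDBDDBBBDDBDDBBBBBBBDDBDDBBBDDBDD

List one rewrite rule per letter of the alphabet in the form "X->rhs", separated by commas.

  step 4 ⇒ step 5: BBBBBBBBBBBBBBBDDBDDBBBDDBDDBBBBBBBDDBDDBBBDDBDDBBBBBBBDDBDDBBBDDBDDBDDCCABDDCCADADACCABBBBBBBBBBBBBBBDDBDDBBBDDBDDBBBBBBBDDBDDBBBDDBDD ⇒ BB·BB·BB·BB·BB·BB·BB·BB·BB·BB·BB·BB·BB·BB·BB·BDD·BDD·BB·BDD·BDD·BB·BB·BB·BDD·BDD·BB·BDD·BDD·BB·BB·BB·BB·BB·BB·BB·BDD·BDD·BB·BDD·BDD·BB·BB·BB·BDD·BDD·BB·BDD·BDD·BB·BB·BB·BB·BB·BB·BB·BDD·BDD·BB·BDD·BDD·BB·BB·BB·BDD·BDD·BB·BDD·BDD·BB·BDD·BDD·DA·DA·CCA·BB·BDD·BDD·DA·DA·CCA·BDD·CCA·BDD·CCA·DA·DA·CCA·BB·BB·BB·BB·BB·BB·BB·BB·BB·BB·BB·BB·BB·BB·BB·BDD·BDD·BB·BDD·BDD·BB·BB·BB·BDD·BDD·BB·BDD·BDD·BB·BB·BB·BB·BB·BB·BB·BDD·BDD·BB·BDD·BDD·BB·BB·BB·BDD·BDD·BB·BDD·BDD
    A ↦ CCA
    B ↦ BB
    C ↦ DA
    D ↦ BDD

A->CCA, B->BB, C->DA, D->BDD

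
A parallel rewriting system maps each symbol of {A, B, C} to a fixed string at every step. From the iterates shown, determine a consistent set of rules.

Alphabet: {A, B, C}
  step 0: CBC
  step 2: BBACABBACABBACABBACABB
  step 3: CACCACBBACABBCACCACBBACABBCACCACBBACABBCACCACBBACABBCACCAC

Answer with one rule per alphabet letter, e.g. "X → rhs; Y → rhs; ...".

  step 2 ⇒ step 3: BBACABBACABBACABBACABB ⇒ CAC·CAC·BB·ACA·BB·CAC·CAC·BB·ACA·BB·CAC·CAC·BB·ACA·BB·CAC·CAC·BB·ACA·BB·CAC·CAC
    A ↦ BB
    B ↦ CAC
    C ↦ ACA

A->BB, B->CAC, C->ACA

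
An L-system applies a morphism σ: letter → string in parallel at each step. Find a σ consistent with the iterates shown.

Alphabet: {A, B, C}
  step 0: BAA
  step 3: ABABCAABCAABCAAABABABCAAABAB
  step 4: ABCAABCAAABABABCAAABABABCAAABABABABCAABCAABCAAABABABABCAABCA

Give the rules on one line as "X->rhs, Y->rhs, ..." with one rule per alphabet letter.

  step 3 ⇒ step 4: ABABCAABCAABCAAABABABCAAABAB ⇒ AB·CA·AB·CA·AAB·AB·AB·CA·AAB·AB·AB·CA·AAB·AB·AB·AB·CA·AB·CA·AB·CA·AAB·AB·AB·AB·CA·AB·CA
    A ↦ AB
    B ↦ CA
    C ↦ AAB

A->AB, B->CA, C->AAB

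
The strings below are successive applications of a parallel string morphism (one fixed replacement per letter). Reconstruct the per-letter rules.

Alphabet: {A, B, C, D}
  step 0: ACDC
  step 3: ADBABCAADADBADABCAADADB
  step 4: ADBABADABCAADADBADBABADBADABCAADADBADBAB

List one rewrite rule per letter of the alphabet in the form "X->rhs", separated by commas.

A->AD, B->AB, C->CA, D->B

  step 3 ⇒ step 4: ADBABCAADADBADABCAADADB ⇒ AD·B·AB·AD·AB·CA·AD·AD·B·AD·B·AB·AD·B·AD·AB·CA·AD·AD·B·AD·B·AB
    A ↦ AD
    B ↦ AB
    C ↦ CA
    D ↦ B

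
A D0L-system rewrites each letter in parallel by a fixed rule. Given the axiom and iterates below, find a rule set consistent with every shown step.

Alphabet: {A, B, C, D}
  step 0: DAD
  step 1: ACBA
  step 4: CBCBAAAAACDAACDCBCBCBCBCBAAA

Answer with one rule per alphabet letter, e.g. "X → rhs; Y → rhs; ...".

A->CB, B->CD, C->AA, D->A

  step 0 ⇒ step 1: DAD ⇒ A·CB·A
    A ↦ CB
    D ↦ A
    B ↦ CD  (constrained at step 1)
    C ↦ AA  (constrained at step 1)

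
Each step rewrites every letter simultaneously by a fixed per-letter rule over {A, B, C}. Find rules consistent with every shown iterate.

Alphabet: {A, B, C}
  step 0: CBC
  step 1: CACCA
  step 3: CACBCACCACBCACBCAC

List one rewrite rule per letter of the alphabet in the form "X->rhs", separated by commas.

  step 0 ⇒ step 1: CBC ⇒ CA·C·CA
    B ↦ C
    C ↦ CA
    A ↦ CB  (constrained at step 1)

A->CB, B->C, C->CA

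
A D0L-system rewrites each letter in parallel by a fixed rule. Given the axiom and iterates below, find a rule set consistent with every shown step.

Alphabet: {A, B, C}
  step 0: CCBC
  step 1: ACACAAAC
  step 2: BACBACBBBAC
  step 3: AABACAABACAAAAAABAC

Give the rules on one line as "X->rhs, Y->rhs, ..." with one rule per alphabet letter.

A->B, B->AA, C->AC

  step 2 ⇒ step 3: BACBACBBBAC ⇒ AA·B·AC·AA·B·AC·AA·AA·AA·B·AC
    A ↦ B
    B ↦ AA
    C ↦ AC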